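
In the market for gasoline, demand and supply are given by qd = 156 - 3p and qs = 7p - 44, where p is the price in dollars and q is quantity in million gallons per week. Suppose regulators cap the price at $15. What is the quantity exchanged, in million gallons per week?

61

Setting quantity demanded equal to quantity supplied, 156 - 3p = 7p - 44, gives p* = 20 and q* = 96.
Since 15 < 20, the ceiling is binding.
At p = 15: qd = 156 - 3·15 = 111 and qs = 7·15 - 44 = 61.
The quantity actually transacted is the short side, supply: 61.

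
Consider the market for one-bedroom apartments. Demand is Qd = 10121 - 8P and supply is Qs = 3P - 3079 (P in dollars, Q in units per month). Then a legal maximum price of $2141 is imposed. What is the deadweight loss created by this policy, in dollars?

Equilibrium: 10121 - 8P = 3P - 3079, so 13200 = 11P and P* = 1200, Q* = 521.
Since 2141 is above P* = 1200, the ceiling does not bind and the free-market outcome prevails.
Since the control does not bind, no trades are prevented and deadweight loss is zero.

0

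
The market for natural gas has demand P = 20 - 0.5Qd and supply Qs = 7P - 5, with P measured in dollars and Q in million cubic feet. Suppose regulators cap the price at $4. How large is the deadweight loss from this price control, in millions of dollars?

Rearranging demand gives Qd = 40 - 2P. Without the control the market clears where 40 - 2P = 7P - 5, i.e. P* = 5 and Q* = 30.
The ceiling of 4 is below the equilibrium price 5, so it binds.
At P = 4: Qd = 40 - 2·4 = 32 and Qs = 7·4 - 5 = 23.
Quantity traded falls to 23. At Q = 23 the demand price is (40 - 23)/2 = 8.5 and the supply price is (5 + 23)/7 = 4.
Deadweight loss = ½ · (8.5 - 4) · (30 - 23) = ½ · 4.5 · 7 = 15.75.

15.75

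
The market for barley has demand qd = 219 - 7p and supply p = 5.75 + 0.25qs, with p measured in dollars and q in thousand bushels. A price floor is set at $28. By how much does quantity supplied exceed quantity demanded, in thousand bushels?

Rearranging supply gives qs = 4p - 23. Without the control the market clears where 219 - 7p = 4p - 23, i.e. p* = 22 and q* = 65.
The floor of 28 is above the equilibrium price 22, so it binds.
At p = 28: qd = 219 - 7·28 = 23 and qs = 4·28 - 23 = 89.
Surplus = qs - qd = 89 - 23 = 66.

66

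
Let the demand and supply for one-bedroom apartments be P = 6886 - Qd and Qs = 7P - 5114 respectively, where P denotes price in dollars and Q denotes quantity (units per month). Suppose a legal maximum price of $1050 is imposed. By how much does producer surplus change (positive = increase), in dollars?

Rearranging demand gives Qd = 6886 - P. In a free market, 6886 - P = 7P - 5114 gives the equilibrium P* = 1500, Q* = 5386.
The ceiling of 1050 is below the equilibrium price 1500, so it binds.
At P = 1050: Qd = 6886 - 1050 = 5836 and Qs = 7·1050 - 5114 = 2236.
Producer surplus without the control is ½ · (1500 - 5114/7) · 5386 = 14504498/7.
With the ceiling, producers sell 2236 units at 1050, so PS = ½ · (1050 - 5114/7) · 2236 = 2499848/7.
Change in producer surplus = 2499848/7 - 14504498/7 = -1714950.

-1714950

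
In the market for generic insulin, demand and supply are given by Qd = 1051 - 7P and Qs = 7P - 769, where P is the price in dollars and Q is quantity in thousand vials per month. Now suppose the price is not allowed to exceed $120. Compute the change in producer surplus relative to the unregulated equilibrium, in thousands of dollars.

In a free market, 1051 - 7P = 7P - 769 gives the equilibrium P* = 130, Q* = 141.
Since 120 < 130, the ceiling is binding.
At P = 120: Qd = 1051 - 7·120 = 211 and Qs = 7·120 - 769 = 71.
Producer surplus without the control is ½ · (130 - 769/7) · 141 = 19881/14.
With the ceiling, producers sell 71 units at 120, so PS = ½ · (120 - 769/7) · 71 = 5041/14.
Change in producer surplus = 5041/14 - 19881/14 = -1060.

-1060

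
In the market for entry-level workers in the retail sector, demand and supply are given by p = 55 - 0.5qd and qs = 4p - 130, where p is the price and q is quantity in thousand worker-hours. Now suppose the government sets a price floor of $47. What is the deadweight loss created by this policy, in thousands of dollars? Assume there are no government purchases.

73.5

Rearranging demand gives qd = 110 - 2p. Setting quantity demanded equal to quantity supplied, 110 - 2p = 4p - 130, gives p* = 40 and q* = 30.
Because the floor (47) lies above the market-clearing price, it is binding.
At p = 47: qd = 110 - 2·47 = 16 and qs = 4·47 - 130 = 58.
Quantity traded falls to 16. At q = 16 the demand price is (110 - 16)/2 = 47 and the supply price is (130 + 16)/4 = 36.5.
Deadweight loss = ½ · (47 - 36.5) · (30 - 16) = ½ · 10.5 · 14 = 73.5.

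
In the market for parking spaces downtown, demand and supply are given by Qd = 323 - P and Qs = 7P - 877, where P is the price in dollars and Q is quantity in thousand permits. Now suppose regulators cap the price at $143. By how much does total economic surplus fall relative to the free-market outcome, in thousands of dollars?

Setting quantity demanded equal to quantity supplied, 323 - P = 7P - 877, gives P* = 150 and Q* = 173.
The ceiling of 143 is below the equilibrium price 150, so it binds.
At P = 143: Qd = 323 - 143 = 180 and Qs = 7·143 - 877 = 124.
Quantity traded falls to 124. At Q = 124 the demand price is 323 - 124 = 199 and the supply price is (877 + 124)/7 = 143.
Deadweight loss = ½ · (199 - 143) · (173 - 124) = ½ · 56 · 49 = 1372.

1372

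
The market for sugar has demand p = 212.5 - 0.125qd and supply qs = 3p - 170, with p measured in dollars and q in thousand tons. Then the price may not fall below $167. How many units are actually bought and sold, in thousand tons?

Rearranging demand gives qd = 1700 - 8p. Without the control the market clears where 1700 - 8p = 3p - 170, i.e. p* = 170 and q* = 340.
Since 167 is below p* = 170, the floor does not bind and the free-market outcome prevails.

340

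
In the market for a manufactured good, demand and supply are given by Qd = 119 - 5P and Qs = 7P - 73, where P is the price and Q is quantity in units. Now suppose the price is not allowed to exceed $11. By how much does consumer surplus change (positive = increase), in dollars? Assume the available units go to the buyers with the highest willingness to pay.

Equilibrium: 119 - 5P = 7P - 73, so 192 = 12P and P* = 16, Q* = 39.
Because the ceiling (11) lies below the market-clearing price, it is binding.
At P = 11: Qd = 119 - 5·11 = 64 and Qs = 7·11 - 73 = 4.
Consumer surplus without the control is ½ · (23.8 - 16) · 39 = 152.1.
With the ceiling, 4 units are sold at 11 (assume they go to the highest-value buyers). The demand price at Q = 4 is 23, so CS = ½ · [(23.8 - 11) + (23 - 11)] · 4 = 49.6.
Change in consumer surplus = 49.6 - 152.1 = -102.5.

-102.5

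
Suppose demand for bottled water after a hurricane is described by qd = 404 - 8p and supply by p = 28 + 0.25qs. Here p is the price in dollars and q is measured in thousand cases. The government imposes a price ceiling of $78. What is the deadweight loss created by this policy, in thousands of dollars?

0

Rearranging supply gives qs = 4p - 112. In a free market, 404 - 8p = 4p - 112 gives the equilibrium p* = 43, q* = 60.
The ceiling of 78 is above the equilibrium price 43, so it is not binding; the market clears at p* = 43, q* = 60.
Since the control does not bind, no trades are prevented and deadweight loss is zero.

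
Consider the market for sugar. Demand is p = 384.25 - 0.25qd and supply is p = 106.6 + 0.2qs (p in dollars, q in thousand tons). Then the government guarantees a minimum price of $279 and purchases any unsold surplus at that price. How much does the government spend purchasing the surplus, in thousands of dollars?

Rearranging demand gives qd = 1537 - 4p; rearranging supply gives qs = 5p - 533. Without the control the market clears where 1537 - 4p = 5p - 533, i.e. p* = 230 and q* = 617.
The floor of 279 is above the equilibrium price 230, so it binds.
At p = 279: qd = 1537 - 4·279 = 421 and qs = 5·279 - 533 = 862.
Surplus = qs - qd = 441.
Government expenditure = surplus × support price = 441 × 279 = 123039.

123039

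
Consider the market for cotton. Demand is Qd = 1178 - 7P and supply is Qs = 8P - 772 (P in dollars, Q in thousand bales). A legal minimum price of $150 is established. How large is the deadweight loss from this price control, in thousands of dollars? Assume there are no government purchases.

In a free market, 1178 - 7P = 8P - 772 gives the equilibrium P* = 130, Q* = 268.
The floor of 150 is above the equilibrium price 130, so it binds.
At P = 150: Qd = 1178 - 7·150 = 128 and Qs = 8·150 - 772 = 428.
Quantity traded falls to 128. At Q = 128 the demand price is (1178 - 128)/7 = 150 and the supply price is (772 + 128)/8 = 112.5.
Deadweight loss = ½ · (150 - 112.5) · (268 - 128) = ½ · 37.5 · 140 = 2625.

2625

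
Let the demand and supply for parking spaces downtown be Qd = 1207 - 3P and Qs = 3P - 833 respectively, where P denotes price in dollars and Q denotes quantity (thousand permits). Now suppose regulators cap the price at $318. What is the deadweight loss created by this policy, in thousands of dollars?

1452

Without the control the market clears where 1207 - 3P = 3P - 833, i.e. P* = 340 and Q* = 187.
The ceiling of 318 is below the equilibrium price 340, so it binds.
At P = 318: Qd = 1207 - 3·318 = 253 and Qs = 3·318 - 833 = 121.
Quantity traded falls to 121. At Q = 121 the demand price is (1207 - 121)/3 = 362 and the supply price is (833 + 121)/3 = 318.
Deadweight loss = ½ · (362 - 318) · (187 - 121) = ½ · 44 · 66 = 1452.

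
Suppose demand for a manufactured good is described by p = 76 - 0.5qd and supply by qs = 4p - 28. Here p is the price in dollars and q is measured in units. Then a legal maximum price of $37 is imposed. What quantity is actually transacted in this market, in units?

Rearranging demand gives qd = 152 - 2p. Setting quantity demanded equal to quantity supplied, 152 - 2p = 4p - 28, gives p* = 30 and q* = 92.
Since 37 is above p* = 30, the ceiling does not bind and the free-market outcome prevails.

92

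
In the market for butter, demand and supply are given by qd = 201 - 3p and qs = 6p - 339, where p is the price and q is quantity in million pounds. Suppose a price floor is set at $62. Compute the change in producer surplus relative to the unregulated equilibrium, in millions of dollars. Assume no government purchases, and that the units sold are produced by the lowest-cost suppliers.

27

In a free market, 201 - 3p = 6p - 339 gives the equilibrium p* = 60, q* = 21.
Because the floor (62) lies above the market-clearing price, it is binding.
At p = 62: qd = 201 - 3·62 = 15 and qs = 6·62 - 339 = 33.
Producer surplus without the control is ½ · (60 - 56.5) · 21 = 36.75.
With the floor, 15 units are sold at 62. The supply price at q = 15 is 59, so PS = ½ · [(62 - 56.5) + (62 - 59)] · 15 = 63.75.
Change in producer surplus = 63.75 - 36.75 = 27.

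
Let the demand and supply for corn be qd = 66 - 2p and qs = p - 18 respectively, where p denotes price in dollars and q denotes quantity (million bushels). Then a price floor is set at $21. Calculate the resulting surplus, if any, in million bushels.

0

Without the control the market clears where 66 - 2p = p - 18, i.e. p* = 28 and q* = 10.
Since 21 is below p* = 28, the floor does not bind and the free-market outcome prevails.
Since the control does not bind, there is no surplus.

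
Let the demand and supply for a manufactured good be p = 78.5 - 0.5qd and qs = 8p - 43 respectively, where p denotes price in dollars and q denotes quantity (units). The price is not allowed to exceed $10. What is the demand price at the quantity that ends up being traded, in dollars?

Rearranging demand gives qd = 157 - 2p. Without the control the market clears where 157 - 2p = 8p - 43, i.e. p* = 20 and q* = 117.
Because the ceiling (10) lies below the market-clearing price, it is binding.
At p = 10: qd = 157 - 2·10 = 137 and qs = 8·10 - 43 = 37.
Only 37 units reach the market. On the demand curve, the marginal buyer's willingness to pay at q = 37 is (157 - 37)/2 = 60.

60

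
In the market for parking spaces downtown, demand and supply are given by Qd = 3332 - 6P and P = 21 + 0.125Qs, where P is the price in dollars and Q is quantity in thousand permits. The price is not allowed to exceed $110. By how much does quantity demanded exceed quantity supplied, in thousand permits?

1960

Rearranging supply gives Qs = 8P - 168. Equilibrium: 3332 - 6P = 8P - 168, so 3500 = 14P and P* = 250, Q* = 1832.
Since 110 < 250, the ceiling is binding.
At P = 110: Qd = 3332 - 6·110 = 2672 and Qs = 8·110 - 168 = 712.
Shortage = Qd - Qs = 2672 - 712 = 1960.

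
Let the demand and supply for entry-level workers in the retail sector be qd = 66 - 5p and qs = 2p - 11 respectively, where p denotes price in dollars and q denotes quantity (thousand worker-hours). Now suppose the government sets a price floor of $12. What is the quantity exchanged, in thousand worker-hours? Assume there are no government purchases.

6

Without the control the market clears where 66 - 5p = 2p - 11, i.e. p* = 11 and q* = 11.
The floor of 12 is above the equilibrium price 11, so it binds.
At p = 12: qd = 66 - 5·12 = 6 and qs = 2·12 - 11 = 13.
The quantity actually transacted is the short side, demand: 6.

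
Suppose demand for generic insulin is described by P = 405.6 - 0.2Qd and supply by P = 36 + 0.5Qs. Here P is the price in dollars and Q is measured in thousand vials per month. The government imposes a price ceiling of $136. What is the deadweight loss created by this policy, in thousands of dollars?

Rearranging demand gives Qd = 2028 - 5P; rearranging supply gives Qs = 2P - 72. Without the control the market clears where 2028 - 5P = 2P - 72, i.e. P* = 300 and Q* = 528.
Since 136 < 300, the ceiling is binding.
At P = 136: Qd = 2028 - 5·136 = 1348 and Qs = 2·136 - 72 = 200.
Quantity traded falls to 200. At Q = 200 the demand price is (2028 - 200)/5 = 365.6 and the supply price is (72 + 200)/2 = 136.
Deadweight loss = ½ · (365.6 - 136) · (528 - 200) = ½ · 229.6 · 328 = 37654.4.

37654.4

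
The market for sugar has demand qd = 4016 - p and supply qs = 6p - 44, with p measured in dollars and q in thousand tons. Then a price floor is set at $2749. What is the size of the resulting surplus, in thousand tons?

Setting quantity demanded equal to quantity supplied, 4016 - p = 6p - 44, gives p* = 580 and q* = 3436.
The floor of 2749 is above the equilibrium price 580, so it binds.
At p = 2749: qd = 4016 - 2749 = 1267 and qs = 6·2749 - 44 = 16450.
Surplus = qs - qd = 16450 - 1267 = 15183.

15183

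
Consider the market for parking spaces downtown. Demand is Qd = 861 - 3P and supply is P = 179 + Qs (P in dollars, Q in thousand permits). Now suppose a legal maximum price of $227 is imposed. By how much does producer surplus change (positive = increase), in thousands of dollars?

-2128.5

Rearranging supply gives Qs = P - 179. Without the control the market clears where 861 - 3P = P - 179, i.e. P* = 260 and Q* = 81.
The ceiling of 227 is below the equilibrium price 260, so it binds.
At P = 227: Qd = 861 - 3·227 = 180 and Qs = 227 - 179 = 48.
Producer surplus without the control is ½ · (260 - 179) · 81 = 3280.5.
With the ceiling, producers sell 48 units at 227, so PS = ½ · (227 - 179) · 48 = 1152.
Change in producer surplus = 1152 - 3280.5 = -2128.5.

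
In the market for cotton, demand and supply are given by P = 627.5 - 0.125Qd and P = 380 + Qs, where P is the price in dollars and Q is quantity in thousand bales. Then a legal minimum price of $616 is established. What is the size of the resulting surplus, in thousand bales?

144

Rearranging demand gives Qd = 5020 - 8P; rearranging supply gives Qs = P - 380. Setting quantity demanded equal to quantity supplied, 5020 - 8P = P - 380, gives P* = 600 and Q* = 220.
Because the floor (616) lies above the market-clearing price, it is binding.
At P = 616: Qd = 5020 - 8·616 = 92 and Qs = 616 - 380 = 236.
Surplus = Qs - Qd = 236 - 92 = 144.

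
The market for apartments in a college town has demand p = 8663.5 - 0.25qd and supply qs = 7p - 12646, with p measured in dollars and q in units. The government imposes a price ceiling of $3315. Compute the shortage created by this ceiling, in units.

10835

Rearranging demand gives qd = 34654 - 4p. Setting quantity demanded equal to quantity supplied, 34654 - 4p = 7p - 12646, gives p* = 4300 and q* = 17454.
Because the ceiling (3315) lies below the market-clearing price, it is binding.
At p = 3315: qd = 34654 - 4·3315 = 21394 and qs = 7·3315 - 12646 = 10559.
Shortage = qd - qs = 21394 - 10559 = 10835.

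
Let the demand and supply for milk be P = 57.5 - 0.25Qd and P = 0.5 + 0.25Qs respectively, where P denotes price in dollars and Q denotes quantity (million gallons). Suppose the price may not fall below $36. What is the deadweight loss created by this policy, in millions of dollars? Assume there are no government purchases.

Rearranging demand gives Qd = 230 - 4P; rearranging supply gives Qs = 4P - 2. Setting quantity demanded equal to quantity supplied, 230 - 4P = 4P - 2, gives P* = 29 and Q* = 114.
Since 36 > 29, the floor is binding.
At P = 36: Qd = 230 - 4·36 = 86 and Qs = 4·36 - 2 = 142.
Quantity traded falls to 86. At Q = 86 the demand price is (230 - 86)/4 = 36 and the supply price is (2 + 86)/4 = 22.
Deadweight loss = ½ · (36 - 22) · (114 - 86) = ½ · 14 · 28 = 196.

196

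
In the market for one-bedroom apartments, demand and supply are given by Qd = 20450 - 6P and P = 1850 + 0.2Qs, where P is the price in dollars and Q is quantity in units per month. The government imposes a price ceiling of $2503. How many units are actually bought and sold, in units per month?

3265

Rearranging supply gives Qs = 5P - 9250. Equilibrium: 20450 - 6P = 5P - 9250, so 29700 = 11P and P* = 2700, Q* = 4250.
Because the ceiling (2503) lies below the market-clearing price, it is binding.
At P = 2503: Qd = 20450 - 6·2503 = 5432 and Qs = 5·2503 - 9250 = 3265.
The quantity actually transacted is the short side, supply: 3265.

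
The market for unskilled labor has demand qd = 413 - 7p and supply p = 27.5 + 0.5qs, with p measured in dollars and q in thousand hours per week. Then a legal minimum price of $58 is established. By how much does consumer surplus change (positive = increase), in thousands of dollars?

Rearranging supply gives qs = 2p - 55. In a free market, 413 - 7p = 2p - 55 gives the equilibrium p* = 52, q* = 49.
The floor of 58 is above the equilibrium price 52, so it binds.
At p = 58: qd = 413 - 7·58 = 7 and qs = 2·58 - 55 = 61.
Consumer surplus without the control is ½ · (59 - 52) · 49 = 171.5.
With the floor, consumers buy 7 units at 58, so CS = ½ · (59 - 58) · 7 = 3.5.
Change in consumer surplus = 3.5 - 171.5 = -168.

-168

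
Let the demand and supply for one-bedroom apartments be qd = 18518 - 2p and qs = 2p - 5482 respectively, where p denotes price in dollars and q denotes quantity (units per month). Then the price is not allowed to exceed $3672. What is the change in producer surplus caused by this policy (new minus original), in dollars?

Setting quantity demanded equal to quantity supplied, 18518 - 2p = 2p - 5482, gives p* = 6000 and q* = 6518.
The ceiling of 3672 is below the equilibrium price 6000, so it binds.
At p = 3672: qd = 18518 - 2·3672 = 11174 and qs = 2·3672 - 5482 = 1862.
Producer surplus without the control is ½ · (6000 - 2741) · 6518 = 10621081.
With the ceiling, producers sell 1862 units at 3672, so PS = ½ · (3672 - 2741) · 1862 = 866761.
Change in producer surplus = 866761 - 10621081 = -9754320.

-9754320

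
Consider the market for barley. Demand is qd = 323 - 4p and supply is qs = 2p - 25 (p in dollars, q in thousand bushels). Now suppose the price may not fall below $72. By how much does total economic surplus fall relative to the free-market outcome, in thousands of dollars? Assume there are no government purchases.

Equilibrium: 323 - 4p = 2p - 25, so 348 = 6p and p* = 58, q* = 91.
Since 72 > 58, the floor is binding.
At p = 72: qd = 323 - 4·72 = 35 and qs = 2·72 - 25 = 119.
Quantity traded falls to 35. At q = 35 the demand price is (323 - 35)/4 = 72 and the supply price is (25 + 35)/2 = 30.
Deadweight loss = ½ · (72 - 30) · (91 - 35) = ½ · 42 · 56 = 1176.

1176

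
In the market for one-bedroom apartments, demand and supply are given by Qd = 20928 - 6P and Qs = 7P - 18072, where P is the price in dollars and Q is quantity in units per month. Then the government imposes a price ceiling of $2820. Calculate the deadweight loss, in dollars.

Equilibrium: 20928 - 6P = 7P - 18072, so 39000 = 13P and P* = 3000, Q* = 2928.
Since 2820 < 3000, the ceiling is binding.
At P = 2820: Qd = 20928 - 6·2820 = 4008 and Qs = 7·2820 - 18072 = 1668.
Quantity traded falls to 1668. At Q = 1668 the demand price is (20928 - 1668)/6 = 3210 and the supply price is (18072 + 1668)/7 = 2820.
Deadweight loss = ½ · (3210 - 2820) · (2928 - 1668) = ½ · 390 · 1260 = 245700.

245700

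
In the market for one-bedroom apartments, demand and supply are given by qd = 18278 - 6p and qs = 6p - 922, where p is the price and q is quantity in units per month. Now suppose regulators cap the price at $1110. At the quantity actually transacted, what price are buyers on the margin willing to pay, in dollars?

2090

In a free market, 18278 - 6p = 6p - 922 gives the equilibrium p* = 1600, q* = 8678.
Because the ceiling (1110) lies below the market-clearing price, it is binding.
At p = 1110: qd = 18278 - 6·1110 = 11618 and qs = 6·1110 - 922 = 5738.
Only 5738 units reach the market. On the demand curve, the marginal buyer's willingness to pay at q = 5738 is (18278 - 5738)/6 = 2090.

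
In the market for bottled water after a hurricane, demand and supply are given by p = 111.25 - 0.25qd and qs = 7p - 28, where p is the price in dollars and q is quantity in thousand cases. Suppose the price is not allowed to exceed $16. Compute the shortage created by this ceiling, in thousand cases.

Rearranging demand gives qd = 445 - 4p. Equilibrium: 445 - 4p = 7p - 28, so 473 = 11p and p* = 43, q* = 273.
Since 16 < 43, the ceiling is binding.
At p = 16: qd = 445 - 4·16 = 381 and qs = 7·16 - 28 = 84.
Shortage = qd - qs = 381 - 84 = 297.

297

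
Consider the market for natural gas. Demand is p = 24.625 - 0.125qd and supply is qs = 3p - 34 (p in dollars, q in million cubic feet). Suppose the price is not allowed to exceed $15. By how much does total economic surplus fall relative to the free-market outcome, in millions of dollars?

74.25

Rearranging demand gives qd = 197 - 8p. Without the control the market clears where 197 - 8p = 3p - 34, i.e. p* = 21 and q* = 29.
Since 15 < 21, the ceiling is binding.
At p = 15: qd = 197 - 8·15 = 77 and qs = 3·15 - 34 = 11.
Quantity traded falls to 11. At q = 11 the demand price is (197 - 11)/8 = 23.25 and the supply price is (34 + 11)/3 = 15.
Deadweight loss = ½ · (23.25 - 15) · (29 - 11) = ½ · 8.25 · 18 = 74.25.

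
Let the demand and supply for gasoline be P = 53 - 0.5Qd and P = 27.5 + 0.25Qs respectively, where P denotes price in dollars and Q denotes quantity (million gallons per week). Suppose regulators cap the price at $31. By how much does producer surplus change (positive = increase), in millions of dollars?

Rearranging demand gives Qd = 106 - 2P; rearranging supply gives Qs = 4P - 110. Without the control the market clears where 106 - 2P = 4P - 110, i.e. P* = 36 and Q* = 34.
Since 31 < 36, the ceiling is binding.
At P = 31: Qd = 106 - 2·31 = 44 and Qs = 4·31 - 110 = 14.
Producer surplus without the control is ½ · (36 - 27.5) · 34 = 144.5.
With the ceiling, producers sell 14 units at 31, so PS = ½ · (31 - 27.5) · 14 = 24.5.
Change in producer surplus = 24.5 - 144.5 = -120.

-120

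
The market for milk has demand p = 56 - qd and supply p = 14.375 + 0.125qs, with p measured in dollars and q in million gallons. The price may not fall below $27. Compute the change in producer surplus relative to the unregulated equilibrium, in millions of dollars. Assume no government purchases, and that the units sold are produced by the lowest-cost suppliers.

228

Rearranging demand gives qd = 56 - p; rearranging supply gives qs = 8p - 115. In a free market, 56 - p = 8p - 115 gives the equilibrium p* = 19, q* = 37.
The floor of 27 is above the equilibrium price 19, so it binds.
At p = 27: qd = 56 - 27 = 29 and qs = 8·27 - 115 = 101.
Producer surplus without the control is ½ · (19 - 14.375) · 37 = 85.5625.
With the floor, 29 units are sold at 27. The supply price at q = 29 is 18, so PS = ½ · [(27 - 14.375) + (27 - 18)] · 29 = 313.5625.
Change in producer surplus = 313.5625 - 85.5625 = 228.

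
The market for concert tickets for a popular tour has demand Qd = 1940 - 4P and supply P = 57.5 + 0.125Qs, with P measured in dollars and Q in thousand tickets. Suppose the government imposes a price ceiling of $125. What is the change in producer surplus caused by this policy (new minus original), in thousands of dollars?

-63000

Rearranging supply gives Qs = 8P - 460. In a free market, 1940 - 4P = 8P - 460 gives the equilibrium P* = 200, Q* = 1140.
Because the ceiling (125) lies below the market-clearing price, it is binding.
At P = 125: Qd = 1940 - 4·125 = 1440 and Qs = 8·125 - 460 = 540.
Producer surplus without the control is ½ · (200 - 57.5) · 1140 = 81225.
With the ceiling, producers sell 540 units at 125, so PS = ½ · (125 - 57.5) · 540 = 18225.
Change in producer surplus = 18225 - 81225 = -63000.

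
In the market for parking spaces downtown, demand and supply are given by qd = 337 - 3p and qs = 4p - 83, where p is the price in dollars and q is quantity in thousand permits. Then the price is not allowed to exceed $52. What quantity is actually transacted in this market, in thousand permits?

Setting quantity demanded equal to quantity supplied, 337 - 3p = 4p - 83, gives p* = 60 and q* = 157.
Because the ceiling (52) lies below the market-clearing price, it is binding.
At p = 52: qd = 337 - 3·52 = 181 and qs = 4·52 - 83 = 125.
The quantity actually transacted is the short side, supply: 125.

125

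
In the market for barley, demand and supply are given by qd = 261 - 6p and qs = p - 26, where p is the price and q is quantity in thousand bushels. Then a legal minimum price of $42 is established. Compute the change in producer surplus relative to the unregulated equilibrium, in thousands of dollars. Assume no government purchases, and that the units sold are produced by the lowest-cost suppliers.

Setting quantity demanded equal to quantity supplied, 261 - 6p = p - 26, gives p* = 41 and q* = 15.
Since 42 > 41, the floor is binding.
At p = 42: qd = 261 - 6·42 = 9 and qs = 42 - 26 = 16.
Producer surplus without the control is ½ · (41 - 26) · 15 = 112.5.
With the floor, 9 units are sold at 42. The supply price at q = 9 is 35, so PS = ½ · [(42 - 26) + (42 - 35)] · 9 = 103.5.
Change in producer surplus = 103.5 - 112.5 = -9.

-9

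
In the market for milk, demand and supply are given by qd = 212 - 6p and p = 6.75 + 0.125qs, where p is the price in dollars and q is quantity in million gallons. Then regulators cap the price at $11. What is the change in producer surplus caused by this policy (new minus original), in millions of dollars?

Rearranging supply gives qs = 8p - 54. Setting quantity demanded equal to quantity supplied, 212 - 6p = 8p - 54, gives p* = 19 and q* = 98.
Since 11 < 19, the ceiling is binding.
At p = 11: qd = 212 - 6·11 = 146 and qs = 8·11 - 54 = 34.
Producer surplus without the control is ½ · (19 - 6.75) · 98 = 600.25.
With the ceiling, producers sell 34 units at 11, so PS = ½ · (11 - 6.75) · 34 = 72.25.
Change in producer surplus = 72.25 - 600.25 = -528.

-528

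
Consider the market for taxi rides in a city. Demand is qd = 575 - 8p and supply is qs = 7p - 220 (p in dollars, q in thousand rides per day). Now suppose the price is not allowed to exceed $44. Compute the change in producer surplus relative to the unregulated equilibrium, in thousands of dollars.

Setting quantity demanded equal to quantity supplied, 575 - 8p = 7p - 220, gives p* = 53 and q* = 151.
The ceiling of 44 is below the equilibrium price 53, so it binds.
At p = 44: qd = 575 - 8·44 = 223 and qs = 7·44 - 220 = 88.
Producer surplus without the control is ½ · (53 - 220/7) · 151 = 22801/14.
With the ceiling, producers sell 88 units at 44, so PS = ½ · (44 - 220/7) · 88 = 3872/7.
Change in producer surplus = 3872/7 - 22801/14 = -1075.5.

-1075.5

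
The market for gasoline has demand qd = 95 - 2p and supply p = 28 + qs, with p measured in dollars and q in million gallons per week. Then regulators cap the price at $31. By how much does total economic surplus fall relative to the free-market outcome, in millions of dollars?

75

Rearranging supply gives qs = p - 28. Without the control the market clears where 95 - 2p = p - 28, i.e. p* = 41 and q* = 13.
The ceiling of 31 is below the equilibrium price 41, so it binds.
At p = 31: qd = 95 - 2·31 = 33 and qs = 31 - 28 = 3.
Quantity traded falls to 3. At q = 3 the demand price is (95 - 3)/2 = 46 and the supply price is 28 + 3 = 31.
Deadweight loss = ½ · (46 - 31) · (13 - 3) = ½ · 15 · 10 = 75.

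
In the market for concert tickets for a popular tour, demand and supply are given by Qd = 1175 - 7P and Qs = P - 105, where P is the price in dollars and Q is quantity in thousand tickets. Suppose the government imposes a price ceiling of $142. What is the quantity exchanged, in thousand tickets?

Setting quantity demanded equal to quantity supplied, 1175 - 7P = P - 105, gives P* = 160 and Q* = 55.
Because the ceiling (142) lies below the market-clearing price, it is binding.
At P = 142: Qd = 1175 - 7·142 = 181 and Qs = 142 - 105 = 37.
The quantity actually transacted is the short side, supply: 37.

37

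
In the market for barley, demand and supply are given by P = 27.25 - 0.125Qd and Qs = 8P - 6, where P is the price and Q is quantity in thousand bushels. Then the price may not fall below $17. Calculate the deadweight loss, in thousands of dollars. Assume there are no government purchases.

Rearranging demand gives Qd = 218 - 8P. Setting quantity demanded equal to quantity supplied, 218 - 8P = 8P - 6, gives P* = 14 and Q* = 106.
Because the floor (17) lies above the market-clearing price, it is binding.
At P = 17: Qd = 218 - 8·17 = 82 and Qs = 8·17 - 6 = 130.
Quantity traded falls to 82. At Q = 82 the demand price is (218 - 82)/8 = 17 and the supply price is (6 + 82)/8 = 11.
Deadweight loss = ½ · (17 - 11) · (106 - 82) = ½ · 6 · 24 = 72.

72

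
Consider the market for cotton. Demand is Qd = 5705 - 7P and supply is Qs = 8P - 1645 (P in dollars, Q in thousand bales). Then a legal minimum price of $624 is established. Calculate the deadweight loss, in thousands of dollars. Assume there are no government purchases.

Setting quantity demanded equal to quantity supplied, 5705 - 7P = 8P - 1645, gives P* = 490 and Q* = 2275.
Since 624 > 490, the floor is binding.
At P = 624: Qd = 5705 - 7·624 = 1337 and Qs = 8·624 - 1645 = 3347.
Quantity traded falls to 1337. At Q = 1337 the demand price is (5705 - 1337)/7 = 624 and the supply price is (1645 + 1337)/8 = 372.75.
Deadweight loss = ½ · (624 - 372.75) · (2275 - 1337) = ½ · 251.25 · 938 = 117836.25.

117836.25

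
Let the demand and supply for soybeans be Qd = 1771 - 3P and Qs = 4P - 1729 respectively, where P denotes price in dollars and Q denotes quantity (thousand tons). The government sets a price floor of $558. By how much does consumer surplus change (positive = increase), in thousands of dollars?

-10672

Without the control the market clears where 1771 - 3P = 4P - 1729, i.e. P* = 500 and Q* = 271.
Since 558 > 500, the floor is binding.
At P = 558: Qd = 1771 - 3·558 = 97 and Qs = 4·558 - 1729 = 503.
Consumer surplus without the control is ½ · (1771/3 - 500) · 271 = 73441/6.
With the floor, consumers buy 97 units at 558, so CS = ½ · (1771/3 - 558) · 97 = 9409/6.
Change in consumer surplus = 9409/6 - 73441/6 = -10672.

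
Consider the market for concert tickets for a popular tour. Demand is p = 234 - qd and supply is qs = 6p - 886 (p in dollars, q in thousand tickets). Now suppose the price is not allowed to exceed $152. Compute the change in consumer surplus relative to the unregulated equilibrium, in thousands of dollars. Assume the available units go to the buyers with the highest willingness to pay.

Rearranging demand gives qd = 234 - p. Setting quantity demanded equal to quantity supplied, 234 - p = 6p - 886, gives p* = 160 and q* = 74.
Because the ceiling (152) lies below the market-clearing price, it is binding.
At p = 152: qd = 234 - 152 = 82 and qs = 6·152 - 886 = 26.
Consumer surplus without the control is ½ · (234 - 160) · 74 = 2738.
With the ceiling, 26 units are sold at 152 (assume they go to the highest-value buyers). The demand price at q = 26 is 208, so CS = ½ · [(234 - 152) + (208 - 152)] · 26 = 1794.
Change in consumer surplus = 1794 - 2738 = -944.

-944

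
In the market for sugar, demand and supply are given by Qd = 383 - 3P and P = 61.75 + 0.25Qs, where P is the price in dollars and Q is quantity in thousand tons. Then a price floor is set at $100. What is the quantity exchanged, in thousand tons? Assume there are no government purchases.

Rearranging supply gives Qs = 4P - 247. Equilibrium: 383 - 3P = 4P - 247, so 630 = 7P and P* = 90, Q* = 113.
Because the floor (100) lies above the market-clearing price, it is binding.
At P = 100: Qd = 383 - 3·100 = 83 and Qs = 4·100 - 247 = 153.
The quantity actually transacted is the short side, demand: 83.

83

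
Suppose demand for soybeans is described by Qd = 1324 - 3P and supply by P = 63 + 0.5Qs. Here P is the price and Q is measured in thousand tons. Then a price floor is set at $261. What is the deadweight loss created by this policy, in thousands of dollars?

0

Rearranging supply gives Qs = 2P - 126. In a free market, 1324 - 3P = 2P - 126 gives the equilibrium P* = 290, Q* = 454.
The floor of 261 is below the equilibrium price 290, so it is not binding; the market clears at P* = 290, Q* = 454.
Since the control does not bind, no trades are prevented and deadweight loss is zero.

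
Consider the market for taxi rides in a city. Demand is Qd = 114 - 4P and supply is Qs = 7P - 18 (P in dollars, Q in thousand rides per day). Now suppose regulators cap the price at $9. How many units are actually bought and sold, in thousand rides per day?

In a free market, 114 - 4P = 7P - 18 gives the equilibrium P* = 12, Q* = 66.
Since 9 < 12, the ceiling is binding.
At P = 9: Qd = 114 - 4·9 = 78 and Qs = 7·9 - 18 = 45.
The quantity actually transacted is the short side, supply: 45.

45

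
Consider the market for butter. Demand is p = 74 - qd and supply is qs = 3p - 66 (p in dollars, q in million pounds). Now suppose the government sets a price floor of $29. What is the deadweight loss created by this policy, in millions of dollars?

Rearranging demand gives qd = 74 - p. Setting quantity demanded equal to quantity supplied, 74 - p = 3p - 66, gives p* = 35 and q* = 39.
The floor of 29 is below the equilibrium price 35, so it is not binding; the market clears at p* = 35, q* = 39.
Since the control does not bind, no trades are prevented and deadweight loss is zero.

0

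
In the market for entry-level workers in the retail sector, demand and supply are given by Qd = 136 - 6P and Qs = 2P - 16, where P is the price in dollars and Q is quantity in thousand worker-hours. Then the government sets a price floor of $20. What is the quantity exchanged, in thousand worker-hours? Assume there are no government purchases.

In a free market, 136 - 6P = 2P - 16 gives the equilibrium P* = 19, Q* = 22.
Because the floor (20) lies above the market-clearing price, it is binding.
At P = 20: Qd = 136 - 6·20 = 16 and Qs = 2·20 - 16 = 24.
The quantity actually transacted is the short side, demand: 16.

16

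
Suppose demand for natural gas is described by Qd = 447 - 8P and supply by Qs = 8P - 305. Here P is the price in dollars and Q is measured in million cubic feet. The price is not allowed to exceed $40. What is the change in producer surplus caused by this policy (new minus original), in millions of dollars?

In a free market, 447 - 8P = 8P - 305 gives the equilibrium P* = 47, Q* = 71.
Since 40 < 47, the ceiling is binding.
At P = 40: Qd = 447 - 8·40 = 127 and Qs = 8·40 - 305 = 15.
Producer surplus without the control is ½ · (47 - 38.125) · 71 = 315.0625.
With the ceiling, producers sell 15 units at 40, so PS = ½ · (40 - 38.125) · 15 = 14.0625.
Change in producer surplus = 14.0625 - 315.0625 = -301.

-301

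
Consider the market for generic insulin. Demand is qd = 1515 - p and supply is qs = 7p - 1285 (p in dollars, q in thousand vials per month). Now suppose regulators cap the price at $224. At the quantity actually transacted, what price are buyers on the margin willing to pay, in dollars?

1232

Setting quantity demanded equal to quantity supplied, 1515 - p = 7p - 1285, gives p* = 350 and q* = 1165.
The ceiling of 224 is below the equilibrium price 350, so it binds.
At p = 224: qd = 1515 - 224 = 1291 and qs = 7·224 - 1285 = 283.
Only 283 units reach the market. On the demand curve, the marginal buyer's willingness to pay at q = 283 is (1515 - 283) = 1232.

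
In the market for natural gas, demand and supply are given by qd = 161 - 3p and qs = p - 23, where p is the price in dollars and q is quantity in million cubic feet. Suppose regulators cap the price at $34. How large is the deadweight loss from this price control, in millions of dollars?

Setting quantity demanded equal to quantity supplied, 161 - 3p = p - 23, gives p* = 46 and q* = 23.
Because the ceiling (34) lies below the market-clearing price, it is binding.
At p = 34: qd = 161 - 3·34 = 59 and qs = 34 - 23 = 11.
Quantity traded falls to 11. At q = 11 the demand price is (161 - 11)/3 = 50 and the supply price is 23 + 11 = 34.
Deadweight loss = ½ · (50 - 34) · (23 - 11) = ½ · 16 · 12 = 96.

96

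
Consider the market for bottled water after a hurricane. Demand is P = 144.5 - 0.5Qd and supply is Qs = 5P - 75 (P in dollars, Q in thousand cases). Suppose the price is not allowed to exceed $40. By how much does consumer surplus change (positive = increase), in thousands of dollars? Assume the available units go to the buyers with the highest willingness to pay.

600

Rearranging demand gives Qd = 289 - 2P. Without the control the market clears where 289 - 2P = 5P - 75, i.e. P* = 52 and Q* = 185.
The ceiling of 40 is below the equilibrium price 52, so it binds.
At P = 40: Qd = 289 - 2·40 = 209 and Qs = 5·40 - 75 = 125.
Consumer surplus without the control is ½ · (144.5 - 52) · 185 = 8556.25.
With the ceiling, 125 units are sold at 40 (assume they go to the highest-value buyers). The demand price at Q = 125 is 82, so CS = ½ · [(144.5 - 40) + (82 - 40)] · 125 = 9156.25.
Change in consumer surplus = 9156.25 - 8556.25 = 600.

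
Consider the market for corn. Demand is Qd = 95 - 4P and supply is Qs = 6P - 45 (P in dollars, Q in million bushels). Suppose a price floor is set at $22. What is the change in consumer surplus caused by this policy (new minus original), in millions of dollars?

-184

Equilibrium: 95 - 4P = 6P - 45, so 140 = 10P and P* = 14, Q* = 39.
The floor of 22 is above the equilibrium price 14, so it binds.
At P = 22: Qd = 95 - 4·22 = 7 and Qs = 6·22 - 45 = 87.
Consumer surplus without the control is ½ · (23.75 - 14) · 39 = 190.125.
With the floor, consumers buy 7 units at 22, so CS = ½ · (23.75 - 22) · 7 = 6.125.
Change in consumer surplus = 6.125 - 190.125 = -184.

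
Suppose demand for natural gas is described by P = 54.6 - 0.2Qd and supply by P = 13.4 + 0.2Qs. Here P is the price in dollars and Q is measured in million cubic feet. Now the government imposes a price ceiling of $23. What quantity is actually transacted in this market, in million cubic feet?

48

Rearranging demand gives Qd = 273 - 5P; rearranging supply gives Qs = 5P - 67. Setting quantity demanded equal to quantity supplied, 273 - 5P = 5P - 67, gives P* = 34 and Q* = 103.
Since 23 < 34, the ceiling is binding.
At P = 23: Qd = 273 - 5·23 = 158 and Qs = 5·23 - 67 = 48.
The quantity actually transacted is the short side, supply: 48.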